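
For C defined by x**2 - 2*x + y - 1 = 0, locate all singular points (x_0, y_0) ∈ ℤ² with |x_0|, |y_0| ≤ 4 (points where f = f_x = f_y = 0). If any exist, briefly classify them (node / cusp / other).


No singular points in the scanned grid; C is smooth there.

Compute partial derivatives:
  f_x = 2*x - 2.
  f_y = 1.
f_y = 1 is a nonzero constant, so f_y never vanishes: no point (x, y) can satisfy f = f_x = f_y = 0. In particular no (x, y) ∈ {−4, ..., 4}² is singular; the curve is smooth.


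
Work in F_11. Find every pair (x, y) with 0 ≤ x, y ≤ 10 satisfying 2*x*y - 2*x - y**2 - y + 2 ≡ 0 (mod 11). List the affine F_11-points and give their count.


Affine F_11-points: {(0, 1), (0, 9), (1, 0), (1, 1), (2, 1), (2, 2), (3, 1), (3, 4), (4, 1), (4, 6), (5, 1), (5, 8), (6, 1), (6, 10), (7, 1), (8, 1), (8, 3), (9, 1), (9, 5), (10, 1), (10, 7)}; count = 21.

For each of the 121 pairs (x, y) ∈ F_11², evaluate f(x, y) mod 11. Record the zeros.
  x = 0: [0↦2, 1↦0, 2↦7, 3↦1, 4↦4, 5↦5, 6↦4, 7↦1, 8↦7, 9↦0, 10↦2]  zeros at y ∈ {1, 9}
  x = 1: [0↦0, 1↦0, 2↦9, 3↦5, 4↦10, 5↦2, 6↦3, 7↦2, 8↦10, 9↦5, 10↦9]  zeros at y ∈ {0, 1}
  x = 2: [0↦9, 1↦0, 2↦0, 3↦9, 4↦5, 5↦10, 6↦2, 7↦3, 8↦2, 9↦10, 10↦5]  zeros at y ∈ {1, 2}
  x = 3: [0↦7, 1↦0, 2↦2, 3↦2, 4↦0, 5↦7, 6↦1, 7↦4, 8↦5, 9↦4, 10↦1]  zeros at y ∈ {1, 4}
  x = 4: [0↦5, 1↦0, 2↦4, 3↦6, 4↦6, 5↦4, 6↦0, 7↦5, 8↦8, 9↦9, 10↦8]  zeros at y ∈ {1, 6}
  x = 5: [0↦3, 1↦0, 2↦6, 3↦10, 4↦1, 5↦1, 6↦10, 7↦6, 8↦0, 9↦3, 10↦4]  zeros at y ∈ {1, 8}
  x = 6: [0↦1, 1↦0, 2↦8, 3↦3, 4↦7, 5↦9, 6↦9, 7↦7, 8↦3, 9↦8, 10↦0]  zeros at y ∈ {1, 10}
  x = 7: [0↦10, 1↦0, 2↦10, 3↦7, 4↦2, 5↦6, 6↦8, 7↦8, 8↦6, 9↦2, 10↦7]  zeros at y ∈ {1}
  x = 8: [0↦8, 1↦0, 2↦1, 3↦0, 4↦8, 5↦3, 6↦7, 7↦9, 8↦9, 9↦7, 10↦3]  zeros at y ∈ {1, 3}
  x = 9: [0↦6, 1↦0, 2↦3, 3↦4, 4↦3, 5↦0, 6↦6, 7↦10, 8↦1, 9↦1, 10↦10]  zeros at y ∈ {1, 5}
  x = 10: [0↦4, 1↦0, 2↦5, 3↦8, 4↦9, 5↦8, 6↦5, 7↦0, 8↦4, 9↦6, 10↦6]  zeros at y ∈ {1, 7}
Collecting zeros: affine points = {(0, 1), (0, 9), (1, 0), (1, 1), (2, 1), (2, 2), (3, 1), (3, 4), (4, 1), (4, 6), (5, 1), (5, 8), (6, 1), (6, 10), (7, 1), (8, 1), (8, 3), (9, 1), (9, 5), (10, 1), (10, 7)}.
Total count |C(F_11)_aff| = 21.


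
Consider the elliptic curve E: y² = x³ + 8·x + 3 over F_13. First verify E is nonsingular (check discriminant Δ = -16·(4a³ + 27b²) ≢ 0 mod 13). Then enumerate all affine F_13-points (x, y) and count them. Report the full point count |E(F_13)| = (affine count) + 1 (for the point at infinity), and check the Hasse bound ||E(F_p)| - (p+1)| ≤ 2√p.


Affine points = {(0, 4), (0, 9), (1, 5), (1, 8), (2, 1), (2, 12), (5, 5), (5, 8), (7, 5), (7, 8), (10, 2), (10, 11)}; affine count = 12; |E(F_13)| = 13.

Discriminant check: Δ ∝ 4a³ + 27b² = 4·8³ + 27·3² = 4·512 + 27·9 ≡ 3 (mod 13). Nonzero ⇒ E is nonsingular.
For each x ∈ F_13, compute rhs = x³ + 8·x + 3 mod 13, then count y ∈ F_13 with y² ≡ rhs.
  x = 0: rhs = 3, matching y values: 4, 9 (2 points).
  x = 1: rhs = 12, matching y values: 5, 8 (2 points).
  x = 2: rhs = 1, matching y values: 1, 12 (2 points).
  x = 3: rhs = 2, matching y values: none (0 points).
  x = 4: rhs = 8, matching y values: none (0 points).
  x = 5: rhs = 12, matching y values: 5, 8 (2 points).
  x = 6: rhs = 7, matching y values: none (0 points).
  x = 7: rhs = 12, matching y values: 5, 8 (2 points).
  x = 8: rhs = 7, matching y values: none (0 points).
  x = 9: rhs = 11, matching y values: none (0 points).
  x = 10: rhs = 4, matching y values: 2, 11 (2 points).
  x = 11: rhs = 5, matching y values: none (0 points).
  x = 12: rhs = 7, matching y values: none (0 points).
Total affine count: 12.
Full point count |E(F_13)| = 12 + 1 = 13.
Hasse bound: |13 − (13+1)| = |-1| = 1 ≤ 2√13 ≈ 7.2111 ✓.


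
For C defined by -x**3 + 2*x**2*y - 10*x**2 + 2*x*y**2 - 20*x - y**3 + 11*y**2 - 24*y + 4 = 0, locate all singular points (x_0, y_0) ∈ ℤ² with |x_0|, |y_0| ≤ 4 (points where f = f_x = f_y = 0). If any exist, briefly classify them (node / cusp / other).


Singular points: {(-2, 2)}; classification: cusp.

Compute partial derivatives:
  f_x = -3*x**2 + 4*x*y - 20*x + 2*y**2 - 20.
  f_y = 2*x**2 + 4*x*y - 3*y**2 + 22*y - 24.
Scan x_0 ∈ {−4, ..., 4}. For each x_0, f_y(x_0, y) is a polynomial in y; find its integer roots y ∈ {−4, ..., 4}, then test f_x and f at those candidates.
  x = -4: f_y(-4, y) = -3*y**2 + 6*y + 8; no integer root y with |y| ≤ 4.
  x = -3: f_y(-3, y) = -3*y**2 + 10*y - 6; no integer root y with |y| ≤ 4.
  x = -2: f_y(-2, y) = -3*y**2 + 14*y - 16; vanishes at y ∈ {2}. (-2, 2): f_x = 0, f = 0 — SINGULAR.
  x = -1: f_y(-1, y) = -3*y**2 + 18*y - 22; no integer root y with |y| ≤ 4.
  x = 0: f_y(0, y) = -3*y**2 + 22*y - 24; no integer root y with |y| ≤ 4.
  x = 1: f_y(1, y) = -3*y**2 + 26*y - 22; no integer root y with |y| ≤ 4.
  x = 2: f_y(2, y) = -3*y**2 + 30*y - 16; no integer root y with |y| ≤ 4.
  x = 3: f_y(3, y) = -3*y**2 + 34*y - 6; no integer root y with |y| ≤ 4.
  x = 4: f_y(4, y) = -3*y**2 + 38*y + 8; no integer root y with |y| ≤ 4.
Only singular point on the grid: (-2, 2).
Classify: substitute x = -2 + u, y = 2 + v and expand: f = -u**3 + 2*u**2*v + 2*u*v**2 - v**3 + v**2.
No constant or linear terms (consistent with a singular point). Quadratic part: v**2. Cubic part: -u**3 + 2*u**2*v + 2*u*v**2 - v**3.
The quadratic part v**2 is a perfect square, so there is a single (double) tangent line v = 0, i.e. y = 2. Restricting the cubic part to that line (v = 0) leaves -u**3 ≠ 0, so f is not divisible by v and the branch is v² ≈ u**3 to lowest order — this is a cusp.
Classification: cusp.


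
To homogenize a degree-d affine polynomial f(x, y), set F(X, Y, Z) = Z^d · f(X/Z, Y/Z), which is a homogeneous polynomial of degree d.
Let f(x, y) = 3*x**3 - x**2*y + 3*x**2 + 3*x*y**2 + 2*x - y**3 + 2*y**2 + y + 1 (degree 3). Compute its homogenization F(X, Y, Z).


F(X, Y, Z) = 3*X**3 - X**2*Y + 3*X**2*Z + 3*X*Y**2 + 2*X*Z**2 - Y**3 + 2*Y**2*Z + Y*Z**2 + Z**3

deg(f) = 3.
Substitute x = X/Z, y = Y/Z into f, then multiply by Z^3.
  monomial 3·x^3·y^0 ↦ 3·X^3·Y^0·Z^0.
  monomial -1·x^2·y^1 ↦ -1·X^2·Y^1·Z^0.
  monomial 3·x^2·y^0 ↦ 3·X^2·Y^0·Z^1.
  monomial 3·x^1·y^2 ↦ 3·X^1·Y^2·Z^0.
  monomial 2·x^1·y^0 ↦ 2·X^1·Y^0·Z^2.
  monomial -1·x^0·y^3 ↦ -1·X^0·Y^3·Z^0.
  monomial 2·x^0·y^2 ↦ 2·X^0·Y^2·Z^1.
  monomial 1·x^0·y^1 ↦ 1·X^0·Y^1·Z^2.
  monomial 1·x^0·y^0 ↦ 1·X^0·Y^0·Z^3.
Collecting: F(X, Y, Z) = 3*X**3 - X**2*Y + 3*X**2*Z + 3*X*Y**2 + 2*X*Z**2 - Y**3 + 2*Y**2*Z + Y*Z**2 + Z**3.


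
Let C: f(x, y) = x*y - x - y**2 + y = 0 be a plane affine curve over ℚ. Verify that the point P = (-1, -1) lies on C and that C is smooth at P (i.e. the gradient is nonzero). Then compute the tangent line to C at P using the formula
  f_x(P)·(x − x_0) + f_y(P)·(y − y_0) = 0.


Tangent line at P: -2*x + 2*y = 0.

Step 1: f(-1, -1) = 0, so P lies on C.
Step 2: partial derivatives
  f_x(x, y) = y - 1, f_y(x, y) = x - 2*y + 1.
  f_x(P) = -2, f_y(P) = 2 (gradient nonzero, so P is smooth).
Step 3: tangent line at P: -2·(x − -1) + 2·(y − -1) = 0.
Expanding: -2*x + 2*y = 0.


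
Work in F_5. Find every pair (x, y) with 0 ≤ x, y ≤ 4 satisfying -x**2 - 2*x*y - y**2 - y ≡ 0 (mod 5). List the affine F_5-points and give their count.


Affine F_5-points: {(0, 0), (0, 4), (1, 1), (2, 1), (2, 4)}; count = 5.

For each of the 25 pairs (x, y) ∈ F_5², evaluate f(x, y) mod 5. Record the zeros.
  x = 0: [0↦0, 1↦3, 2↦4, 3↦3, 4↦0]  zeros at y ∈ {0, 4}
  x = 1: [0↦4, 1↦0, 2↦4, 3↦1, 4↦1]  zeros at y ∈ {1}
  x = 2: [0↦1, 1↦0, 2↦2, 3↦2, 4↦0]  zeros at y ∈ {1, 4}
  x = 3: [0↦1, 1↦3, 2↦3, 3↦1, 4↦2]  zeros at y ∈ ∅
  x = 4: [0↦4, 1↦4, 2↦2, 3↦3, 4↦2]  zeros at y ∈ ∅
Collecting zeros: affine points = {(0, 0), (0, 4), (1, 1), (2, 1), (2, 4)}.
Total count |C(F_5)_aff| = 5.


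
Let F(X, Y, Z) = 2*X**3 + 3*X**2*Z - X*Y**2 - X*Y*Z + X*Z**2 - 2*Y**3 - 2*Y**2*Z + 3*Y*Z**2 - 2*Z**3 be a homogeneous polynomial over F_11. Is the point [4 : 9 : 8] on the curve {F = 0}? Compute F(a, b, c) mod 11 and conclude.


F(4,9,8) ≡ 9 (mod 11); P is NOT on the curve.

Evaluate F(4, 9, 8) term-by-term (mod 11).
  2*X**3 ↦ 2·64·1·1 = 128
  3*X**2*Z ↦ 3·16·1·8 = 384
  -X*Y**2 ↦ -1·4·81·1 = -324
  -X*Y*Z ↦ -1·4·9·8 = -288
  X*Z**2 ↦ 1·4·1·64 = 256
  -2*Y**3 ↦ -2·1·729·1 = -1458
  -2*Y**2*Z ↦ -2·1·81·8 = -1296
  3*Y*Z**2 ↦ 3·1·9·64 = 1728
  -2*Z**3 ↦ -2·1·1·512 = -1024
Sum: F(4, 9, 8) = (128) + (384) + (-324) + (-288) + (256) + (-1458) + (-1296) + (1728) + (-1024) = -1894.
Reducing mod 11: -1894 ≡ 9 (mod 11).
Since F(a, b, c) ≡ 9 ≠ 0 (mod 11), P does NOT lie on the curve.


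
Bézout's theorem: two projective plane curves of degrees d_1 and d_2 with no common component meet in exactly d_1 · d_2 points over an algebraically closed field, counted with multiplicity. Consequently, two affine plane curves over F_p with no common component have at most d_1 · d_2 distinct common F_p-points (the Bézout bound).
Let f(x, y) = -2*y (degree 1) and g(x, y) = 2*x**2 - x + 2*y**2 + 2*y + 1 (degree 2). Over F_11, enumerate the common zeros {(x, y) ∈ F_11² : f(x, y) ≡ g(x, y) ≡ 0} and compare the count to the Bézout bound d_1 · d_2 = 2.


Common zeros: {(8, 0), (9, 0)}; count = 2; Bézout bound = 2.

deg(f) = 1, deg(g) = 2, so Bézout bound = 2.
Scan x ∈ F_11. For each x, list the y ∈ F_11 with f(x, y) ≡ 0 and those with g(x, y) ≡ 0 (mod 11); the common zeros in that column are the intersection.
  x = 0: f ≡ 0 at y ∈ {0}; g ≡ 0 at y ∈ ∅; common: ∅.
  x = 1: f ≡ 0 at y ∈ {0}; g ≡ 0 at y ∈ ∅; common: ∅.
  x = 2: f ≡ 0 at y ∈ {0}; g ≡ 0 at y ∈ {1, 9}; common: ∅.
  x = 3: f ≡ 0 at y ∈ {0}; g ≡ 0 at y ∈ ∅; common: ∅.
  x = 4: f ≡ 0 at y ∈ {0}; g ≡ 0 at y ∈ {1, 9}; common: ∅.
  x = 5: f ≡ 0 at y ∈ {0}; g ≡ 0 at y ∈ ∅; common: ∅.
  x = 6: f ≡ 0 at y ∈ {0}; g ≡ 0 at y ∈ ∅; common: ∅.
  x = 7: f ≡ 0 at y ∈ {0}; g ≡ 0 at y ∈ {4, 6}; common: ∅.
  x = 8: f ≡ 0 at y ∈ {0}; g ≡ 0 at y ∈ {0, 10}; common: {0}.
  x = 9: f ≡ 0 at y ∈ {0}; g ≡ 0 at y ∈ {0, 10}; common: {0}.
  x = 10: f ≡ 0 at y ∈ {0}; g ≡ 0 at y ∈ {4, 6}; common: ∅.
Collecting: common zeros = {(8, 0), (9, 0)}, so the count is 2.
Comparison with the Bézout bound: 2 ≤ 2 = deg(f)·deg(g), as expected for curves with no common component (the bound is attained).


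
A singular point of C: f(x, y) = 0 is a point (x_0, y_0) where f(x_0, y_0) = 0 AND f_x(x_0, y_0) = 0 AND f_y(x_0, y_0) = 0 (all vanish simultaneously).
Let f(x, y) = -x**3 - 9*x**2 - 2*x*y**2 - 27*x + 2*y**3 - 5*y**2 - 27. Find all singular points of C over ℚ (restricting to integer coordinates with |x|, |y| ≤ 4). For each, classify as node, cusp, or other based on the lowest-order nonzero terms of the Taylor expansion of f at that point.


Singular points: {(-3, 0)}; classification: cusp.

Compute partial derivatives:
  f_x = -3*x**2 - 18*x - 2*y**2 - 27.
  f_y = -4*x*y + 6*y**2 - 10*y.
Scan x_0 ∈ {−4, ..., 4}. For each x_0, f_y(x_0, y) is a polynomial in y; find its integer roots y ∈ {−4, ..., 4}, then test f_x and f at those candidates.
  x = -4: f_y(-4, y) = 6*y**2 + 6*y; vanishes at y ∈ {-1, 0}. (-4, -1): f_x = -5 ≠ 0; (-4, 0): f_x = -3 ≠ 0.
  x = -3: f_y(-3, y) = 6*y**2 + 2*y; vanishes at y ∈ {0}. (-3, 0): f_x = 0, f = 0 — SINGULAR.
  x = -2: f_y(-2, y) = 6*y**2 - 2*y; vanishes at y ∈ {0}. (-2, 0): f_x = -3 ≠ 0.
  x = -1: f_y(-1, y) = 6*y**2 - 6*y; vanishes at y ∈ {0, 1}. (-1, 0): f_x = -12 ≠ 0; (-1, 1): f_x = -14 ≠ 0.
  x = 0: f_y(0, y) = 6*y**2 - 10*y; vanishes at y ∈ {0}. (0, 0): f_x = -27 ≠ 0.
  x = 1: f_y(1, y) = 6*y**2 - 14*y; vanishes at y ∈ {0}. (1, 0): f_x = -48 ≠ 0.
  x = 2: f_y(2, y) = 6*y**2 - 18*y; vanishes at y ∈ {0, 3}. (2, 0): f_x = -75 ≠ 0; (2, 3): f_x = -93 ≠ 0.
  x = 3: f_y(3, y) = 6*y**2 - 22*y; vanishes at y ∈ {0}. (3, 0): f_x = -108 ≠ 0.
  x = 4: f_y(4, y) = 6*y**2 - 26*y; vanishes at y ∈ {0}. (4, 0): f_x = -147 ≠ 0.
Only singular point on the grid: (-3, 0).
Classify: substitute x = -3 + u, y = 0 + v and expand: f = -u**3 - 2*u*v**2 + 2*v**3 + v**2.
No constant or linear terms (consistent with a singular point). Quadratic part: v**2. Cubic part: -u**3 - 2*u*v**2 + 2*v**3.
The quadratic part v**2 is a perfect square, so there is a single (double) tangent line v = 0, i.e. y = 0. Restricting the cubic part to that line (v = 0) leaves -u**3 ≠ 0, so f is not divisible by v and the branch is v² ≈ u**3 to lowest order — this is a cusp.
Classification: cusp.


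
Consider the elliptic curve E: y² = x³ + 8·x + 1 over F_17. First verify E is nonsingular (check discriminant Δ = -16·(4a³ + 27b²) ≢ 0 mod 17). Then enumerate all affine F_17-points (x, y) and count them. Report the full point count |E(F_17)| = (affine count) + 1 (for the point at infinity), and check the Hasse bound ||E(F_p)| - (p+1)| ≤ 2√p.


Affine points = {(0, 1), (0, 16), (2, 5), (2, 12), (3, 1), (3, 16), (5, 8), (5, 9), (7, 3), (7, 14), (8, 4), (8, 13), (11, 3), (11, 14), (14, 1), (14, 16), (16, 3), (16, 14)}; affine count = 18; |E(F_17)| = 19.

Discriminant check: Δ ∝ 4a³ + 27b² = 4·8³ + 27·1² = 4·512 + 27·1 ≡ 1 (mod 17). Nonzero ⇒ E is nonsingular.
For each x ∈ F_17, compute rhs = x³ + 8·x + 1 mod 17, then count y ∈ F_17 with y² ≡ rhs.
  x = 0: rhs = 1, matching y values: 1, 16 (2 points).
  x = 1: rhs = 10, matching y values: none (0 points).
  x = 2: rhs = 8, matching y values: 5, 12 (2 points).
  x = 3: rhs = 1, matching y values: 1, 16 (2 points).
  x = 4: rhs = 12, matching y values: none (0 points).
  x = 5: rhs = 13, matching y values: 8, 9 (2 points).
  x = 6: rhs = 10, matching y values: none (0 points).
  x = 7: rhs = 9, matching y values: 3, 14 (2 points).
  x = 8: rhs = 16, matching y values: 4, 13 (2 points).
  x = 9: rhs = 3, matching y values: none (0 points).
  x = 10: rhs = 10, matching y values: none (0 points).
  x = 11: rhs = 9, matching y values: 3, 14 (2 points).
  x = 12: rhs = 6, matching y values: none (0 points).
  x = 13: rhs = 7, matching y values: none (0 points).
  x = 14: rhs = 1, matching y values: 1, 16 (2 points).
  x = 15: rhs = 11, matching y values: none (0 points).
  x = 16: rhs = 9, matching y values: 3, 14 (2 points).
Total affine count: 18.
Full point count |E(F_17)| = 18 + 1 = 19.
Hasse bound: |19 − (17+1)| = |1| = 1 ≤ 2√17 ≈ 8.2462 ✓.


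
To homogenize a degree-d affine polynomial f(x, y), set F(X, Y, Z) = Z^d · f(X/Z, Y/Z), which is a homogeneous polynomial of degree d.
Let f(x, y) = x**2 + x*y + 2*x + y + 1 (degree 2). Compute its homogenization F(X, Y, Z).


F(X, Y, Z) = X**2 + X*Y + 2*X*Z + Y*Z + Z**2

deg(f) = 2.
Substitute x = X/Z, y = Y/Z into f, then multiply by Z^2.
  monomial 1·x^2·y^0 ↦ 1·X^2·Y^0·Z^0.
  monomial 1·x^1·y^1 ↦ 1·X^1·Y^1·Z^0.
  monomial 2·x^1·y^0 ↦ 2·X^1·Y^0·Z^1.
  monomial 1·x^0·y^1 ↦ 1·X^0·Y^1·Z^1.
  monomial 1·x^0·y^0 ↦ 1·X^0·Y^0·Z^2.
Collecting: F(X, Y, Z) = X**2 + X*Y + 2*X*Z + Y*Z + Z**2.


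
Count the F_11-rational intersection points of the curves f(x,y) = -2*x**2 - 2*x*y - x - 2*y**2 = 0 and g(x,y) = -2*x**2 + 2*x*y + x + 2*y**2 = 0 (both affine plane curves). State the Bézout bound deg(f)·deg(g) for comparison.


Common zeros: {(0, 0)}; count = 1; Bézout bound = 4.

deg(f) = 2, deg(g) = 2, so Bézout bound = 4.
Scan x ∈ F_11. For each x, list the y ∈ F_11 with f(x, y) ≡ 0 and those with g(x, y) ≡ 0 (mod 11); the common zeros in that column are the intersection.
  x = 0: f ≡ 0 at y ∈ {0}; g ≡ 0 at y ∈ {0}; common: {0}.
  x = 1: f ≡ 0 at y ∈ ∅; g ≡ 0 at y ∈ {2, 8}; common: ∅.
  x = 2: f ≡ 0 at y ∈ ∅; g ≡ 0 at y ∈ {1, 8}; common: ∅.
  x = 3: f ≡ 0 at y ∈ {4}; g ≡ 0 at y ∈ ∅; common: ∅.
  x = 4: f ≡ 0 at y ∈ ∅; g ≡ 0 at y ∈ ∅; common: ∅.
  x = 5: f ≡ 0 at y ∈ {0, 6}; g ≡ 0 at y ∈ {1, 5}; common: ∅.
  x = 6: f ≡ 0 at y ∈ {2, 3}; g ≡ 0 at y ∈ {0, 5}; common: ∅.
  x = 7: f ≡ 0 at y ∈ {1, 3}; g ≡ 0 at y ∈ {2}; common: ∅.
  x = 8: f ≡ 0 at y ∈ {1, 2}; g ≡ 0 at y ∈ ∅; common: ∅.
  x = 9: f ≡ 0 at y ∈ {4, 9}; g ≡ 0 at y ∈ ∅; common: ∅.
  x = 10: f ≡ 0 at y ∈ ∅; g ≡ 0 at y ∈ ∅; common: ∅.
Collecting: common zeros = {(0, 0)}, so the count is 1.
Comparison with the Bézout bound: 1 ≤ 4 = deg(f)·deg(g), as expected for curves with no common component (the affine F_11-count falls short of the bound because intersections may lie at infinity, over extension fields, or carry multiplicity).


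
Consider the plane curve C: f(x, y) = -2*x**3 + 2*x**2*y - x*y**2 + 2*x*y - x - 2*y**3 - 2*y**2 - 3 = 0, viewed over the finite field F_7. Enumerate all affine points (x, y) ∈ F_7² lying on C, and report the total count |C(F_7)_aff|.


Affine F_7-points: {(0, 1), (1, 1), (2, 0), (2, 6), (3, 5), (5, 2), (6, 0), (6, 3)}; count = 8.

For each of the 49 pairs (x, y) ∈ F_7², evaluate f(x, y) mod 7. Record the zeros.
  x = 0: [0↦4, 1↦0, 2↦1, 3↦2, 4↦5, 5↦5, 6↦4]  zeros at y ∈ {1}
  x = 1: [0↦1, 1↦0, 2↦2, 3↦2, 4↦2, 5↦4, 6↦3]  zeros at y ∈ {1}
  x = 2: [0↦0, 1↦6, 2↦6, 3↦2, 4↦3, 5↦4, 6↦0]  zeros at y ∈ {0, 6}
  x = 3: [0↦3, 1↦6, 2↦1, 3↦4, 4↦3, 5↦0, 6↦4]  zeros at y ∈ {5}
  x = 4: [0↦5, 1↦2, 2↦3, 3↦3, 4↦4, 5↦1, 6↦3]  zeros at y ∈ ∅
  x = 5: [0↦1, 1↦3, 2↦0, 3↦1, 4↦1, 5↦2, 6↦6]  zeros at y ∈ {2}
  x = 6: [0↦0, 1↦4, 2↦1, 3↦0, 4↦3, 5↦5, 6↦1]  zeros at y ∈ {0, 3}
Collecting zeros: affine points = {(0, 1), (1, 1), (2, 0), (2, 6), (3, 5), (5, 2), (6, 0), (6, 3)}.
Total count |C(F_7)_aff| = 8.


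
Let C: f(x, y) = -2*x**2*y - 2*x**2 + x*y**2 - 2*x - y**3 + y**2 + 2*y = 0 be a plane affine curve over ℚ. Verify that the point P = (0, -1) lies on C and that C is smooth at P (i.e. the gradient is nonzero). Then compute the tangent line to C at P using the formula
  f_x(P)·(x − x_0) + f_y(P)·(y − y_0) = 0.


Tangent line at P: -x - 3*y - 3 = 0.

Step 1: f(0, -1) = 0, so P lies on C.
Step 2: partial derivatives
  f_x(x, y) = -4*x*y - 4*x + y**2 - 2, f_y(x, y) = -2*x**2 + 2*x*y - 3*y**2 + 2*y + 2.
  f_x(P) = -1, f_y(P) = -3 (gradient nonzero, so P is smooth).
Step 3: tangent line at P: -1·(x − 0) + -3·(y − -1) = 0.
Expanding: -x - 3*y - 3 = 0.


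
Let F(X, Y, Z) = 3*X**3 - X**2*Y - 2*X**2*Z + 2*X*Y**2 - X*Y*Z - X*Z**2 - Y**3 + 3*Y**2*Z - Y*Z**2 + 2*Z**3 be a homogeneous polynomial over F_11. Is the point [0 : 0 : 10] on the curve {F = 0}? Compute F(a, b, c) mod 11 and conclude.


F(0,0,10) ≡ 9 (mod 11); P is NOT on the curve.

Evaluate F(0, 0, 10) term-by-term (mod 11).
  3*X**3 ↦ 3·0·1·1 = 0
  -X**2*Y ↦ -1·0·0·1 = 0
  -2*X**2*Z ↦ -2·0·1·10 = 0
  2*X*Y**2 ↦ 2·0·0·1 = 0
  -X*Y*Z ↦ -1·0·0·10 = 0
  -X*Z**2 ↦ -1·0·1·100 = 0
  -Y**3 ↦ -1·1·0·1 = 0
  3*Y**2*Z ↦ 3·1·0·10 = 0
  -Y*Z**2 ↦ -1·1·0·100 = 0
  2*Z**3 ↦ 2·1·1·1000 = 2000
Sum: F(0, 0, 10) = (0) + (0) + (0) + (0) + (0) + (0) + (0) + (0) + (0) + (2000) = 2000.
Reducing mod 11: 2000 ≡ 9 (mod 11).
Since F(a, b, c) ≡ 9 ≠ 0 (mod 11), P does NOT lie on the curve.


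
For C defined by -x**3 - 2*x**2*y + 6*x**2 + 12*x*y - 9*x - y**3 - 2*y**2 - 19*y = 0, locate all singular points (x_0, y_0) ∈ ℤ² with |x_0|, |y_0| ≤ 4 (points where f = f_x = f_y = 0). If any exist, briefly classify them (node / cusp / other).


Singular points: {(3, -1)}; classification: node.

Compute partial derivatives:
  f_x = -3*x**2 - 4*x*y + 12*x + 12*y - 9.
  f_y = -2*x**2 + 12*x - 3*y**2 - 4*y - 19.
Scan x_0 ∈ {−4, ..., 4}. For each x_0, f_y(x_0, y) is a polynomial in y; find its integer roots y ∈ {−4, ..., 4}, then test f_x and f at those candidates.
  x = -4: f_y(-4, y) = -3*y**2 - 4*y - 99; no integer root y with |y| ≤ 4.
  x = -3: f_y(-3, y) = -3*y**2 - 4*y - 73; no integer root y with |y| ≤ 4.
  x = -2: f_y(-2, y) = -3*y**2 - 4*y - 51; no integer root y with |y| ≤ 4.
  x = -1: f_y(-1, y) = -3*y**2 - 4*y - 33; no integer root y with |y| ≤ 4.
  x = 0: f_y(0, y) = -3*y**2 - 4*y - 19; no integer root y with |y| ≤ 4.
  x = 1: f_y(1, y) = -3*y**2 - 4*y - 9; no integer root y with |y| ≤ 4.
  x = 2: f_y(2, y) = -3*y**2 - 4*y - 3; no integer root y with |y| ≤ 4.
  x = 3: f_y(3, y) = -3*y**2 - 4*y - 1; vanishes at y ∈ {-1}. (3, -1): f_x = 0, f = 0 — SINGULAR.
  x = 4: f_y(4, y) = -3*y**2 - 4*y - 3; no integer root y with |y| ≤ 4.
Only singular point on the grid: (3, -1).
Classify: substitute x = 3 + u, y = -1 + v and expand: f = -u**3 - 2*u**2*v - u**2 - v**3 + v**2.
No constant or linear terms (consistent with a singular point). Quadratic part: -u**2 + v**2. Cubic part: -u**3 - 2*u**2*v - v**3.
The quadratic part v**2 - u**2 = (v − u)(v + u) splits into two distinct linear factors, so there are two distinct tangent lines y − -1 = ±(x − 3) — this is a node (ordinary double point).
Classification: node.


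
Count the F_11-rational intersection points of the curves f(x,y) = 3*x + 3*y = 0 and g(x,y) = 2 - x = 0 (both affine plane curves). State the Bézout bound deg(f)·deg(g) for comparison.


Common zeros: {(2, 9)}; count = 1; Bézout bound = 1.

deg(f) = 1, deg(g) = 1, so Bézout bound = 1.
Scan x ∈ F_11. For each x, list the y ∈ F_11 with f(x, y) ≡ 0 and those with g(x, y) ≡ 0 (mod 11); the common zeros in that column are the intersection.
  x = 0: f ≡ 0 at y ∈ {0}; g ≡ 0 at y ∈ ∅; common: ∅.
  x = 1: f ≡ 0 at y ∈ {10}; g ≡ 0 at y ∈ ∅; common: ∅.
  x = 2: f ≡ 0 at y ∈ {9}; g ≡ 0 at y ∈ {0, 1, 2, 3, 4, 5, 6, 7, 8, 9, 10}; common: {9}.
  x = 3: f ≡ 0 at y ∈ {8}; g ≡ 0 at y ∈ ∅; common: ∅.
  x = 4: f ≡ 0 at y ∈ {7}; g ≡ 0 at y ∈ ∅; common: ∅.
  x = 5: f ≡ 0 at y ∈ {6}; g ≡ 0 at y ∈ ∅; common: ∅.
  x = 6: f ≡ 0 at y ∈ {5}; g ≡ 0 at y ∈ ∅; common: ∅.
  x = 7: f ≡ 0 at y ∈ {4}; g ≡ 0 at y ∈ ∅; common: ∅.
  x = 8: f ≡ 0 at y ∈ {3}; g ≡ 0 at y ∈ ∅; common: ∅.
  x = 9: f ≡ 0 at y ∈ {2}; g ≡ 0 at y ∈ ∅; common: ∅.
  x = 10: f ≡ 0 at y ∈ {1}; g ≡ 0 at y ∈ ∅; common: ∅.
Collecting: common zeros = {(2, 9)}, so the count is 1.
Comparison with the Bézout bound: 1 ≤ 1 = deg(f)·deg(g), as expected for curves with no common component (the bound is attained).


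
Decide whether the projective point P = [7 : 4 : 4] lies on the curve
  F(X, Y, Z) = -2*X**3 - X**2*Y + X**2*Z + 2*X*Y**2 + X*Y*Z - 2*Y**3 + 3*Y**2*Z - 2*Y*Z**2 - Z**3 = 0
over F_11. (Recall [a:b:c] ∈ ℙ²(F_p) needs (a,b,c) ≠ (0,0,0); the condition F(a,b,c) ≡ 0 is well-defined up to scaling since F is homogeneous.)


F(7,4,4) ≡ 6 (mod 11); P is NOT on the curve.

Evaluate F(7, 4, 4) term-by-term (mod 11).
  -2*X**3 ↦ -2·343·1·1 = -686
  -X**2*Y ↦ -1·49·4·1 = -196
  X**2*Z ↦ 1·49·1·4 = 196
  2*X*Y**2 ↦ 2·7·16·1 = 224
  X*Y*Z ↦ 1·7·4·4 = 112
  -2*Y**3 ↦ -2·1·64·1 = -128
  3*Y**2*Z ↦ 3·1·16·4 = 192
  -2*Y*Z**2 ↦ -2·1·4·16 = -128
  -Z**3 ↦ -1·1·1·64 = -64
Sum: F(7, 4, 4) = (-686) + (-196) + (196) + (224) + (112) + (-128) + (192) + (-128) + (-64) = -478.
Reducing mod 11: -478 ≡ 6 (mod 11).
Since F(a, b, c) ≡ 6 ≠ 0 (mod 11), P does NOT lie on the curve.


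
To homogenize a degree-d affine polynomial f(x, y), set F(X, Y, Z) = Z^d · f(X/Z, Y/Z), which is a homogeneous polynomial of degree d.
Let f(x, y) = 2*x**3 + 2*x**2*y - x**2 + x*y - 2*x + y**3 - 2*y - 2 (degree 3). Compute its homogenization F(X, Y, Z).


F(X, Y, Z) = 2*X**3 + 2*X**2*Y - X**2*Z + X*Y*Z - 2*X*Z**2 + Y**3 - 2*Y*Z**2 - 2*Z**3

deg(f) = 3.
Substitute x = X/Z, y = Y/Z into f, then multiply by Z^3.
  monomial 2·x^3·y^0 ↦ 2·X^3·Y^0·Z^0.
  monomial 2·x^2·y^1 ↦ 2·X^2·Y^1·Z^0.
  monomial -1·x^2·y^0 ↦ -1·X^2·Y^0·Z^1.
  monomial 1·x^1·y^1 ↦ 1·X^1·Y^1·Z^1.
  monomial -2·x^1·y^0 ↦ -2·X^1·Y^0·Z^2.
  monomial 1·x^0·y^3 ↦ 1·X^0·Y^3·Z^0.
  monomial -2·x^0·y^1 ↦ -2·X^0·Y^1·Z^2.
  monomial -2·x^0·y^0 ↦ -2·X^0·Y^0·Z^3.
Collecting: F(X, Y, Z) = 2*X**3 + 2*X**2*Y - X**2*Z + X*Y*Z - 2*X*Z**2 + Y**3 - 2*Y*Z**2 - 2*Z**3.


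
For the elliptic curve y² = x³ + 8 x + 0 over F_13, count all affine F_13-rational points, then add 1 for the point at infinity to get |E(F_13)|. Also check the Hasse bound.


Affine points = {(0, 0), (1, 3), (1, 10), (3, 5), (3, 8), (5, 3), (5, 10), (6, 2), (6, 11), (7, 3), (7, 10), (8, 2), (8, 11), (10, 1), (10, 12), (12, 2), (12, 11)}; affine count = 17; |E(F_13)| = 18.

Discriminant check: Δ ∝ 4a³ + 27b² = 4·8³ + 27·0² = 4·512 + 27·0 ≡ 7 (mod 13). Nonzero ⇒ E is nonsingular.
For each x ∈ F_13, compute rhs = x³ + 8·x + 0 mod 13, then count y ∈ F_13 with y² ≡ rhs.
  x = 0: rhs = 0, matching y values: 0 (1 points).
  x = 1: rhs = 9, matching y values: 3, 10 (2 points).
  x = 2: rhs = 11, matching y values: none (0 points).
  x = 3: rhs = 12, matching y values: 5, 8 (2 points).
  x = 4: rhs = 5, matching y values: none (0 points).
  x = 5: rhs = 9, matching y values: 3, 10 (2 points).
  x = 6: rhs = 4, matching y values: 2, 11 (2 points).
  x = 7: rhs = 9, matching y values: 3, 10 (2 points).
  x = 8: rhs = 4, matching y values: 2, 11 (2 points).
  x = 9: rhs = 8, matching y values: none (0 points).
  x = 10: rhs = 1, matching y values: 1, 12 (2 points).
  x = 11: rhs = 2, matching y values: none (0 points).
  x = 12: rhs = 4, matching y values: 2, 11 (2 points).
Total affine count: 17.
Full point count |E(F_13)| = 17 + 1 = 18.
Hasse bound: |18 − (13+1)| = |4| = 4 ≤ 2√13 ≈ 7.2111 ✓.


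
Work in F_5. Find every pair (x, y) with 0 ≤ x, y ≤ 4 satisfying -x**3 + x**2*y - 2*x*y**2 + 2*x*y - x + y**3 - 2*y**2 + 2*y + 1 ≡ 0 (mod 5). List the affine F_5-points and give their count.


Affine F_5-points: {(0, 2), (1, 3), (2, 2), (3, 4), (4, 1)}; count = 5.

For each of the 25 pairs (x, y) ∈ F_5², evaluate f(x, y) mod 5. Record the zeros.
  x = 0: [0↦1, 1↦2, 2↦0, 3↦1, 4↦1]  zeros at y ∈ {2}
  x = 1: [0↦4, 1↦1, 2↦1, 3↦0, 4↦4]  zeros at y ∈ {3}
  x = 2: [0↦1, 1↦1, 2↦0, 3↦4, 4↦4]  zeros at y ∈ {2}
  x = 3: [0↦1, 1↦1, 2↦1, 3↦2, 4↦0]  zeros at y ∈ {4}
  x = 4: [0↦3, 1↦0, 2↦3, 3↦3, 4↦1]  zeros at y ∈ {1}
Collecting zeros: affine points = {(0, 2), (1, 3), (2, 2), (3, 4), (4, 1)}.
Total count |C(F_5)_aff| = 5.


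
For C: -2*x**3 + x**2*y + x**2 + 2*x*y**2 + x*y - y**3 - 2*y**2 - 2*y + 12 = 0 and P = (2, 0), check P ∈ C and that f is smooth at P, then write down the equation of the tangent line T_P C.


Tangent line at P: -20*x + 4*y + 40 = 0.

Step 1: f(2, 0) = 0, so P lies on C.
Step 2: partial derivatives
  f_x(x, y) = -6*x**2 + 2*x*y + 2*x + 2*y**2 + y, f_y(x, y) = x**2 + 4*x*y + x - 3*y**2 - 4*y - 2.
  f_x(P) = -20, f_y(P) = 4 (gradient nonzero, so P is smooth).
Step 3: tangent line at P: -20·(x − 2) + 4·(y − 0) = 0.
Expanding: -20*x + 4*y + 40 = 0.


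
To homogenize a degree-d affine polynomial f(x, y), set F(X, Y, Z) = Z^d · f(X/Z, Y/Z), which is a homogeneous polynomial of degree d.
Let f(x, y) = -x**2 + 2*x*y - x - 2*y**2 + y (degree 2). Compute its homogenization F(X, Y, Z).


F(X, Y, Z) = -X**2 + 2*X*Y - X*Z - 2*Y**2 + Y*Z

deg(f) = 2.
Substitute x = X/Z, y = Y/Z into f, then multiply by Z^2.
  monomial -1·x^2·y^0 ↦ -1·X^2·Y^0·Z^0.
  monomial 2·x^1·y^1 ↦ 2·X^1·Y^1·Z^0.
  monomial -1·x^1·y^0 ↦ -1·X^1·Y^0·Z^1.
  monomial -2·x^0·y^2 ↦ -2·X^0·Y^2·Z^0.
  monomial 1·x^0·y^1 ↦ 1·X^0·Y^1·Z^1.
Collecting: F(X, Y, Z) = -X**2 + 2*X*Y - X*Z - 2*Y**2 + Y*Z.


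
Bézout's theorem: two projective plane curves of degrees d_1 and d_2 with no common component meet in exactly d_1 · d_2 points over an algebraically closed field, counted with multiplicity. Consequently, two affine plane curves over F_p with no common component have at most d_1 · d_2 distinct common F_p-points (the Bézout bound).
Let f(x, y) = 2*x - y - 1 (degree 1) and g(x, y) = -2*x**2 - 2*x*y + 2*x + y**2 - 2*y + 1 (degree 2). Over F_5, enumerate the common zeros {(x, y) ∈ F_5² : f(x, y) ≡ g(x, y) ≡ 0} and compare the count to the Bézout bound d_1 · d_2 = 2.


Common zeros: ∅; count = 0; Bézout bound = 2.

deg(f) = 1, deg(g) = 2, so Bézout bound = 2.
Scan x ∈ F_5. For each x, list the y ∈ F_5 with f(x, y) ≡ 0 and those with g(x, y) ≡ 0 (mod 5); the common zeros in that column are the intersection.
  x = 0: f ≡ 0 at y ∈ {4}; g ≡ 0 at y ∈ {1}; common: ∅.
  x = 1: f ≡ 0 at y ∈ {1}; g ≡ 0 at y ∈ ∅; common: ∅.
  x = 2: f ≡ 0 at y ∈ {3}; g ≡ 0 at y ∈ ∅; common: ∅.
  x = 3: f ≡ 0 at y ∈ {0}; g ≡ 0 at y ∈ ∅; common: ∅.
  x = 4: f ≡ 0 at y ∈ {2}; g ≡ 0 at y ∈ ∅; common: ∅.
Collecting: common zeros = ∅, so the count is 0.
Comparison with the Bézout bound: 0 ≤ 2 = deg(f)·deg(g), as expected for curves with no common component (the affine F_5-count falls short of the bound because intersections may lie at infinity, over extension fields, or carry multiplicity).


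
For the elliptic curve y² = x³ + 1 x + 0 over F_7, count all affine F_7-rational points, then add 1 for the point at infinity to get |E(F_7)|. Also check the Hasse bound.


Affine points = {(0, 0), (1, 3), (1, 4), (3, 3), (3, 4), (5, 2), (5, 5)}; affine count = 7; |E(F_7)| = 8.

Discriminant check: Δ ∝ 4a³ + 27b² = 4·1³ + 27·0² = 4·1 + 27·0 ≡ 4 (mod 7). Nonzero ⇒ E is nonsingular.
For each x ∈ F_7, compute rhs = x³ + 1·x + 0 mod 7, then count y ∈ F_7 with y² ≡ rhs.
  x = 0: rhs = 0, matching y values: 0 (1 points).
  x = 1: rhs = 2, matching y values: 3, 4 (2 points).
  x = 2: rhs = 3, matching y values: none (0 points).
  x = 3: rhs = 2, matching y values: 3, 4 (2 points).
  x = 4: rhs = 5, matching y values: none (0 points).
  x = 5: rhs = 4, matching y values: 2, 5 (2 points).
  x = 6: rhs = 5, matching y values: none (0 points).
Total affine count: 7.
Full point count |E(F_7)| = 7 + 1 = 8.
Hasse bound: |8 − (7+1)| = |0| = 0 ≤ 2√7 ≈ 5.2915 ✓.


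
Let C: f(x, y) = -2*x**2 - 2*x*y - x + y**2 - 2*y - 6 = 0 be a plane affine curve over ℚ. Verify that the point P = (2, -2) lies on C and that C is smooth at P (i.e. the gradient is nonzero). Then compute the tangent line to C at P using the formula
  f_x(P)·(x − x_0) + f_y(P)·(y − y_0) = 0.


Tangent line at P: -5*x - 10*y - 10 = 0.

Step 1: f(2, -2) = 0, so P lies on C.
Step 2: partial derivatives
  f_x(x, y) = -4*x - 2*y - 1, f_y(x, y) = -2*x + 2*y - 2.
  f_x(P) = -5, f_y(P) = -10 (gradient nonzero, so P is smooth).
Step 3: tangent line at P: -5·(x − 2) + -10·(y − -2) = 0.
Expanding: -5*x - 10*y - 10 = 0.


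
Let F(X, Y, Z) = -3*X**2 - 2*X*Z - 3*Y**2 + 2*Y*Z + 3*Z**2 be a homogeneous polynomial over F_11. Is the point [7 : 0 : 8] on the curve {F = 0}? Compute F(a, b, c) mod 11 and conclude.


F(7,0,8) ≡ 10 (mod 11); P is NOT on the curve.

Evaluate F(7, 0, 8) term-by-term (mod 11).
  -3*X**2 ↦ -3·49·1·1 = -147
  -2*X*Z ↦ -2·7·1·8 = -112
  -3*Y**2 ↦ -3·1·0·1 = 0
  2*Y*Z ↦ 2·1·0·8 = 0
  3*Z**2 ↦ 3·1·1·64 = 192
Sum: F(7, 0, 8) = (-147) + (-112) + (0) + (0) + (192) = -67.
Reducing mod 11: -67 ≡ 10 (mod 11).
Since F(a, b, c) ≡ 10 ≠ 0 (mod 11), P does NOT lie on the curve.


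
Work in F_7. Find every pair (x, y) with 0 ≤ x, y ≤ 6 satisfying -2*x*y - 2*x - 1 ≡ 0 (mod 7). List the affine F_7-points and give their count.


Affine F_7-points: {(1, 2), (2, 4), (3, 0), (4, 5), (5, 1), (6, 3)}; count = 6.

For each of the 49 pairs (x, y) ∈ F_7², evaluate f(x, y) mod 7. Record the zeros.
  x = 0: [0↦6, 1↦6, 2↦6, 3↦6, 4↦6, 5↦6, 6↦6]  zeros at y ∈ ∅
  x = 1: [0↦4, 1↦2, 2↦0, 3↦5, 4↦3, 5↦1, 6↦6]  zeros at y ∈ {2}
  x = 2: [0↦2, 1↦5, 2↦1, 3↦4, 4↦0, 5↦3, 6↦6]  zeros at y ∈ {4}
  x = 3: [0↦0, 1↦1, 2↦2, 3↦3, 4↦4, 5↦5, 6↦6]  zeros at y ∈ {0}
  x = 4: [0↦5, 1↦4, 2↦3, 3↦2, 4↦1, 5↦0, 6↦6]  zeros at y ∈ {5}
  x = 5: [0↦3, 1↦0, 2↦4, 3↦1, 4↦5, 5↦2, 6↦6]  zeros at y ∈ {1}
  x = 6: [0↦1, 1↦3, 2↦5, 3↦0, 4↦2, 5↦4, 6↦6]  zeros at y ∈ {3}
Collecting zeros: affine points = {(1, 2), (2, 4), (3, 0), (4, 5), (5, 1), (6, 3)}.
Total count |C(F_7)_aff| = 6.


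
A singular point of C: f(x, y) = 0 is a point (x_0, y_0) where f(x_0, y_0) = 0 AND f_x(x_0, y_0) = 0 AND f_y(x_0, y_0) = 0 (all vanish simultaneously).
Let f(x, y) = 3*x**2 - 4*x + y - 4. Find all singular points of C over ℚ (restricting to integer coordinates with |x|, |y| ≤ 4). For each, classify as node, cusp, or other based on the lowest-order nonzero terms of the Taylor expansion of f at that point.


No singular points in the scanned grid; C is smooth there.

Compute partial derivatives:
  f_x = 6*x - 4.
  f_y = 1.
f_y = 1 is a nonzero constant, so f_y never vanishes: no point (x, y) can satisfy f = f_x = f_y = 0. In particular no (x, y) ∈ {−4, ..., 4}² is singular; the curve is smooth.


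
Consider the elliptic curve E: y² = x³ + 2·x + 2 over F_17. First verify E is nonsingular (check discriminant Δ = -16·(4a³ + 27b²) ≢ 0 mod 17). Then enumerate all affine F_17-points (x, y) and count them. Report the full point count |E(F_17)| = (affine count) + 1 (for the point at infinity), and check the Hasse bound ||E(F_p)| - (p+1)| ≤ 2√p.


Affine points = {(0, 6), (0, 11), (3, 1), (3, 16), (5, 1), (5, 16), (6, 3), (6, 14), (7, 6), (7, 11), (9, 1), (9, 16), (10, 6), (10, 11), (13, 7), (13, 10), (16, 4), (16, 13)}; affine count = 18; |E(F_17)| = 19.

Discriminant check: Δ ∝ 4a³ + 27b² = 4·2³ + 27·2² = 4·8 + 27·4 ≡ 4 (mod 17). Nonzero ⇒ E is nonsingular.
For each x ∈ F_17, compute rhs = x³ + 2·x + 2 mod 17, then count y ∈ F_17 with y² ≡ rhs.
  x = 0: rhs = 2, matching y values: 6, 11 (2 points).
  x = 1: rhs = 5, matching y values: none (0 points).
  x = 2: rhs = 14, matching y values: none (0 points).
  x = 3: rhs = 1, matching y values: 1, 16 (2 points).
  x = 4: rhs = 6, matching y values: none (0 points).
  x = 5: rhs = 1, matching y values: 1, 16 (2 points).
  x = 6: rhs = 9, matching y values: 3, 14 (2 points).
  x = 7: rhs = 2, matching y values: 6, 11 (2 points).
  x = 8: rhs = 3, matching y values: none (0 points).
  x = 9: rhs = 1, matching y values: 1, 16 (2 points).
  x = 10: rhs = 2, matching y values: 6, 11 (2 points).
  x = 11: rhs = 12, matching y values: none (0 points).
  x = 12: rhs = 3, matching y values: none (0 points).
  x = 13: rhs = 15, matching y values: 7, 10 (2 points).
  x = 14: rhs = 3, matching y values: none (0 points).
  x = 15: rhs = 7, matching y values: none (0 points).
  x = 16: rhs = 16, matching y values: 4, 13 (2 points).
Total affine count: 18.
Full point count |E(F_17)| = 18 + 1 = 19.
Hasse bound: |19 − (17+1)| = |1| = 1 ≤ 2√17 ≈ 8.2462 ✓.


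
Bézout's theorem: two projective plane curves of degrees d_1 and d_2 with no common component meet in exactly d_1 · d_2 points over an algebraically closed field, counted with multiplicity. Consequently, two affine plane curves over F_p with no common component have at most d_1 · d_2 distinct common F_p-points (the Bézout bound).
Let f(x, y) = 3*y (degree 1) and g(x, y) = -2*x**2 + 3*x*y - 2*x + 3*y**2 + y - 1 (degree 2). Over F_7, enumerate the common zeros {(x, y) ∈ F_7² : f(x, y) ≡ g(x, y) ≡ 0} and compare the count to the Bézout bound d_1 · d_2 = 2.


Common zeros: ∅; count = 0; Bézout bound = 2.

deg(f) = 1, deg(g) = 2, so Bézout bound = 2.
Scan x ∈ F_7. For each x, list the y ∈ F_7 with f(x, y) ≡ 0 and those with g(x, y) ≡ 0 (mod 7); the common zeros in that column are the intersection.
  x = 0: f ≡ 0 at y ∈ {0}; g ≡ 0 at y ∈ ∅; common: ∅.
  x = 1: f ≡ 0 at y ∈ {0}; g ≡ 0 at y ∈ ∅; common: ∅.
  x = 2: f ≡ 0 at y ∈ {0}; g ≡ 0 at y ∈ {3, 4}; common: ∅.
  x = 3: f ≡ 0 at y ∈ {0}; g ≡ 0 at y ∈ {2, 4}; common: ∅.
  x = 4: f ≡ 0 at y ∈ {0}; g ≡ 0 at y ∈ ∅; common: ∅.
  x = 5: f ≡ 0 at y ∈ {0}; g ≡ 0 at y ∈ {1, 3}; common: ∅.
  x = 6: f ≡ 0 at y ∈ {0}; g ≡ 0 at y ∈ {1, 2}; common: ∅.
Collecting: common zeros = ∅, so the count is 0.
Comparison with the Bézout bound: 0 ≤ 2 = deg(f)·deg(g), as expected for curves with no common component (the affine F_7-count falls short of the bound because intersections may lie at infinity, over extension fields, or carry multiplicity).


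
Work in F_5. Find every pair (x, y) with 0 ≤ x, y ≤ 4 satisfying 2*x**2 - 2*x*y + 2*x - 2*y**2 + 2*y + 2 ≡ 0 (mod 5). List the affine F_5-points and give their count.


Affine F_5-points: {(0, 3), (2, 1), (2, 3), (3, 1), (3, 2)}; count = 5.

For each of the 25 pairs (x, y) ∈ F_5², evaluate f(x, y) mod 5. Record the zeros.
  x = 0: [0↦2, 1↦2, 2↦3, 3↦0, 4↦3]  zeros at y ∈ {3}
  x = 1: [0↦1, 1↦4, 2↦3, 3↦3, 4↦4]  zeros at y ∈ ∅
  x = 2: [0↦4, 1↦0, 2↦2, 3↦0, 4↦4]  zeros at y ∈ {1, 3}
  x = 3: [0↦1, 1↦0, 2↦0, 3↦1, 4↦3]  zeros at y ∈ {1, 2}
  x = 4: [0↦2, 1↦4, 2↦2, 3↦1, 4↦1]  zeros at y ∈ ∅
Collecting zeros: affine points = {(0, 3), (2, 1), (2, 3), (3, 1), (3, 2)}.
Total count |C(F_5)_aff| = 5.


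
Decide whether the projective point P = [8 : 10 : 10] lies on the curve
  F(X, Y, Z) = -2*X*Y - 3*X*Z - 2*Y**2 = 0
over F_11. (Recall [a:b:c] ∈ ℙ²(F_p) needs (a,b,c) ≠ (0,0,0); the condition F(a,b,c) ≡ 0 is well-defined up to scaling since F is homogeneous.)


F(8,10,10) ≡ 5 (mod 11); P is NOT on the curve.

Evaluate F(8, 10, 10) term-by-term (mod 11).
  -2*X*Y ↦ -2·8·10·1 = -160
  -3*X*Z ↦ -3·8·1·10 = -240
  -2*Y**2 ↦ -2·1·100·1 = -200
Sum: F(8, 10, 10) = (-160) + (-240) + (-200) = -600.
Reducing mod 11: -600 ≡ 5 (mod 11).
Since F(a, b, c) ≡ 5 ≠ 0 (mod 11), P does NOT lie on the curve.


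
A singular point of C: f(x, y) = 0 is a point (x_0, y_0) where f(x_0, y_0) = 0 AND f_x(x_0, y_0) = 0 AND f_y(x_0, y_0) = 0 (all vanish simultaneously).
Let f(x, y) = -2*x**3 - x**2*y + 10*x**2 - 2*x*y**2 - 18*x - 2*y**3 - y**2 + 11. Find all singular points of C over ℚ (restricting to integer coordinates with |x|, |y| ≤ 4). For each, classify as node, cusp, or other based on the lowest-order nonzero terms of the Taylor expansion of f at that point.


Singular points: {(2, -1)}; classification: node.

Compute partial derivatives:
  f_x = -6*x**2 - 2*x*y + 20*x - 2*y**2 - 18.
  f_y = -x**2 - 4*x*y - 6*y**2 - 2*y.
Scan x_0 ∈ {−4, ..., 4}. For each x_0, f_y(x_0, y) is a polynomial in y; find its integer roots y ∈ {−4, ..., 4}, then test f_x and f at those candidates.
  x = -4: f_y(-4, y) = -6*y**2 + 14*y - 16; no integer root y with |y| ≤ 4.
  x = -3: f_y(-3, y) = -6*y**2 + 10*y - 9; no integer root y with |y| ≤ 4.
  x = -2: f_y(-2, y) = -6*y**2 + 6*y - 4; no integer root y with |y| ≤ 4.
  x = -1: f_y(-1, y) = -6*y**2 + 2*y - 1; no integer root y with |y| ≤ 4.
  x = 0: f_y(0, y) = -6*y**2 - 2*y; vanishes at y ∈ {0}. (0, 0): f_x = -18 ≠ 0.
  x = 1: f_y(1, y) = -6*y**2 - 6*y - 1; no integer root y with |y| ≤ 4.
  x = 2: f_y(2, y) = -6*y**2 - 10*y - 4; vanishes at y ∈ {-1}. (2, -1): f_x = 0, f = 0 — SINGULAR.
  x = 3: f_y(3, y) = -6*y**2 - 14*y - 9; no integer root y with |y| ≤ 4.
  x = 4: f_y(4, y) = -6*y**2 - 18*y - 16; no integer root y with |y| ≤ 4.
Only singular point on the grid: (2, -1).
Classify: substitute x = 2 + u, y = -1 + v and expand: f = -2*u**3 - u**2*v - u**2 - 2*u*v**2 - 2*v**3 + v**2.
No constant or linear terms (consistent with a singular point). Quadratic part: -u**2 + v**2. Cubic part: -2*u**3 - u**2*v - 2*u*v**2 - 2*v**3.
The quadratic part v**2 - u**2 = (v − u)(v + u) splits into two distinct linear factors, so there are two distinct tangent lines y − -1 = ±(x − 2) — this is a node (ordinary double point).
Classification: node.


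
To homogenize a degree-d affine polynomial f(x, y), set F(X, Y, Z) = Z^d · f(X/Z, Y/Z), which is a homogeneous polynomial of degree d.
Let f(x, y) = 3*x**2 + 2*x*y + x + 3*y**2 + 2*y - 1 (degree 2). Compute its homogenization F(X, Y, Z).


F(X, Y, Z) = 3*X**2 + 2*X*Y + X*Z + 3*Y**2 + 2*Y*Z - Z**2

deg(f) = 2.
Substitute x = X/Z, y = Y/Z into f, then multiply by Z^2.
  monomial 3·x^2·y^0 ↦ 3·X^2·Y^0·Z^0.
  monomial 2·x^1·y^1 ↦ 2·X^1·Y^1·Z^0.
  monomial 1·x^1·y^0 ↦ 1·X^1·Y^0·Z^1.
  monomial 3·x^0·y^2 ↦ 3·X^0·Y^2·Z^0.
  monomial 2·x^0·y^1 ↦ 2·X^0·Y^1·Z^1.
  monomial -1·x^0·y^0 ↦ -1·X^0·Y^0·Z^2.
Collecting: F(X, Y, Z) = 3*X**2 + 2*X*Y + X*Z + 3*Y**2 + 2*Y*Z - Z**2.
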